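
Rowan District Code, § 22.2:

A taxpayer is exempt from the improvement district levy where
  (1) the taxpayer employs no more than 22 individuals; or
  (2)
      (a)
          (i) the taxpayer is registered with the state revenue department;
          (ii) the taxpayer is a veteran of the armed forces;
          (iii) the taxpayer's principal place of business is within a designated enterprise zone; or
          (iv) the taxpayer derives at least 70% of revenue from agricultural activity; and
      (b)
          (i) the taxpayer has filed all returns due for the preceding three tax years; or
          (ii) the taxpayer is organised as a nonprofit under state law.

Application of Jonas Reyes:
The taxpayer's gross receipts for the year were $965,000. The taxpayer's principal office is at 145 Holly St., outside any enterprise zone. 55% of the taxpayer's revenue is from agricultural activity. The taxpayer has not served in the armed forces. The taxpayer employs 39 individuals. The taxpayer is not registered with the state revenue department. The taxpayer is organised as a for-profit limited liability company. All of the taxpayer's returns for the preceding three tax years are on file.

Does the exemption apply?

(1) ≤ 22 employees — fails.
(i) state-registered — not met.
(ii) veteran — not met.
(iii) in enterprise zone — fails.
(iv) ≥70% agricultural — not satisfied.
(a): F OR F OR F OR F → false.
(i) returns current — met.
(ii) nonprofit — not satisfied.
So (b) is satisfied (T OR F).
(2) = F AND T = false.
So Overall is not satisfied (F OR F).

No — not exempt.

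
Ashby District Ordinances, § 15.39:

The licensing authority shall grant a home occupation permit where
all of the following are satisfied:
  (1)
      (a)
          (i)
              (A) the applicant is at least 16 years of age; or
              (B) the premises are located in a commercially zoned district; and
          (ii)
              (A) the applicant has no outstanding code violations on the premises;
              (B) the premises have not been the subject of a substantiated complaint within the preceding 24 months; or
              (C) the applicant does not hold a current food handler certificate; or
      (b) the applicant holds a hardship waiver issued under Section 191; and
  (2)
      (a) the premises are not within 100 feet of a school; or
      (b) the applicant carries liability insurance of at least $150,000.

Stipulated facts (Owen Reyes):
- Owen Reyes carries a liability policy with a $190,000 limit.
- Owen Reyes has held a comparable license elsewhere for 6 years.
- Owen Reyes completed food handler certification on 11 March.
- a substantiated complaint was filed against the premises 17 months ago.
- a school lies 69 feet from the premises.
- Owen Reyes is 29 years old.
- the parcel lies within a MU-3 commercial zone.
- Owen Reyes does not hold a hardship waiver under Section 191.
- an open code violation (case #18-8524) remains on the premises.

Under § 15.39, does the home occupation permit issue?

(A) age ≥ 16 — satisfied.
(B) commercially zoned — holds.
(i) = T OR T = true.
(A) no code violations — not satisfied.
(B) no complaint in 24 mo. — not met.
(C) not (food handler cert.) — fails.
(ii) = F OR F OR F = false.
So (a) is not satisfied (T AND F).
(b) hardship waiver — not met.
So (1) is not satisfied (F OR F).
(a) ≥100 ft from school — not met.
(b) insurance ≥ $150,000 — satisfied.
(2) = F OR T = true.
Overall = F AND T = false.

No — denied.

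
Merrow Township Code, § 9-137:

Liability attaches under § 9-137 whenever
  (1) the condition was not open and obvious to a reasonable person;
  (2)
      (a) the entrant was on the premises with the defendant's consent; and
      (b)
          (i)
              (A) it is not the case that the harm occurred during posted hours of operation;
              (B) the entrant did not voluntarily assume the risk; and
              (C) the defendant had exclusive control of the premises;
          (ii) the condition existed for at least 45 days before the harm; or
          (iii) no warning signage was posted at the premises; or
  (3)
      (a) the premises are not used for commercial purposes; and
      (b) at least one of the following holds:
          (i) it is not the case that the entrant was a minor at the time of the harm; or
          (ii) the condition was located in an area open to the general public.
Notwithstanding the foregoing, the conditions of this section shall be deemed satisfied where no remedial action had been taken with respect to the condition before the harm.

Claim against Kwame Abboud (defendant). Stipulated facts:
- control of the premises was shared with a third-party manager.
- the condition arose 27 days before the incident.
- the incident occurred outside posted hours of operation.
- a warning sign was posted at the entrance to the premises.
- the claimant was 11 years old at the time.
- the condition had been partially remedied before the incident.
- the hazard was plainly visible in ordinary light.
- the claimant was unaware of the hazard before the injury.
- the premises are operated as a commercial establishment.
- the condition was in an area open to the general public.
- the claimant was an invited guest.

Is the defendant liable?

No — not liable.

(1) not open/obvious — not met.
(a) consent to enter — satisfied.
(A) not (during posted hours) — met.
(B) no assumed risk — met.
(C) exclusive control — not met.
(i): T AND T AND F → false.
(ii) condition ≥45 days old — not met.
(iii) no signage posted — not satisfied.
(b): F OR F OR F → false.
So (2) is not satisfied (T AND F).
(a) not (commercial use) — not satisfied.
(i) not (entrant a minor) — fails.
(ii) public area — holds.
So (b) is satisfied (F OR T).
(3) = F AND T = false.
Overall: F OR F OR F → false.
Exception (no remedial action) — not satisfied.
Result: main false OR exception false → false.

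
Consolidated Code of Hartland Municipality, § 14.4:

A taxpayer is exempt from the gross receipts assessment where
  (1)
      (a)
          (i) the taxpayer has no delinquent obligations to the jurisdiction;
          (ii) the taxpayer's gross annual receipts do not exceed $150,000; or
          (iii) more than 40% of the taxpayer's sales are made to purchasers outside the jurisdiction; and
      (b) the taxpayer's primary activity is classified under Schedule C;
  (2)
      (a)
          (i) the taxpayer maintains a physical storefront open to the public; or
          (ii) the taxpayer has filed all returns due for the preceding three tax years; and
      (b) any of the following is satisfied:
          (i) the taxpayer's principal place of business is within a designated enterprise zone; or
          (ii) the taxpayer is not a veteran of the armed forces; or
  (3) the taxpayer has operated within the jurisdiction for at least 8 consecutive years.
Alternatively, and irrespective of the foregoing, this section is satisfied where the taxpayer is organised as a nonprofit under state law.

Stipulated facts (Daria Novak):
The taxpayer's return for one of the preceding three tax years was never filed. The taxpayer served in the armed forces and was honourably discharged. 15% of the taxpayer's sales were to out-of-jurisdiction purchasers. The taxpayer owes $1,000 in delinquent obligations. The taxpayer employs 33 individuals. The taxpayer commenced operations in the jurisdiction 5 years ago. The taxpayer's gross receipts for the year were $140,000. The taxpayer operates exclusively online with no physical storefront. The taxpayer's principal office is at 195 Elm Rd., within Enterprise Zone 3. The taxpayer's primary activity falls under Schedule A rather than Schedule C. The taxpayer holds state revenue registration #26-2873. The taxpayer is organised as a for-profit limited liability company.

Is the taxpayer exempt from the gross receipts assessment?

(i) no delinquency — fails.
(ii) receipts ≤ $150,000 — satisfied.
(iii) >40% out-of-jur. sales — not met.
(a): F OR T OR F → true.
(b) Schedule C activity — not satisfied.
(1): T AND F → false.
(i) has storefront — not met.
(ii) returns current — not satisfied.
(a) = F OR F = false.
(i) in enterprise zone — met.
(ii) not (veteran) — not satisfied.
(b): T OR F → true.
(2): F AND T → false.
(3) ≥ 8 yrs in jurisdiction — fails.
So Overall is not satisfied (F OR F OR F).
Exception (nonprofit) — not satisfied.
Result: main false OR exception false → false.

No — not exempt.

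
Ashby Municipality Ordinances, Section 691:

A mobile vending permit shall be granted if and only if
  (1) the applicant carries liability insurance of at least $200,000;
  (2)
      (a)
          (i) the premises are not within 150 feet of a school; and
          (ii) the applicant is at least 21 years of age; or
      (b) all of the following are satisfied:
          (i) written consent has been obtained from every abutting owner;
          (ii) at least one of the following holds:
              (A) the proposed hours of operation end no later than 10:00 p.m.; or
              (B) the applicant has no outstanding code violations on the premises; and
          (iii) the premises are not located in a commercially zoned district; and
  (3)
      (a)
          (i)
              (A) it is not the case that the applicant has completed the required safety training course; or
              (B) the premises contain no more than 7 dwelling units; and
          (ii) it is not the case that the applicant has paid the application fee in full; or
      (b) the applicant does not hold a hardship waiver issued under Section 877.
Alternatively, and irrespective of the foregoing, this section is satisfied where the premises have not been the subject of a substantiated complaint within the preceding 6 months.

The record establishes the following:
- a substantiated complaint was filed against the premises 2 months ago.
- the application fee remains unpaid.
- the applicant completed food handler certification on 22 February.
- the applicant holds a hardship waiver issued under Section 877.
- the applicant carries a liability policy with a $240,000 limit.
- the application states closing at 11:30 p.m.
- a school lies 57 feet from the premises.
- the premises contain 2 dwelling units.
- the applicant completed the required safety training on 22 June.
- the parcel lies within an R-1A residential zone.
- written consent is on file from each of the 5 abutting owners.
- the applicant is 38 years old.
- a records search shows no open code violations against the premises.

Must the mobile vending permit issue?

(1) insurance ≥ $200,000 — holds.
(i) ≥150 ft from school — not satisfied.
(ii) age ≥ 21 — satisfied.
(a): F AND T → false.
(i) all abutters consent — holds.
(A) closes by 10 p.m. — not satisfied.
(B) no code violations — met.
So (ii) is satisfied (F OR T).
(iii) not (commercially zoned) — met.
So (b) is satisfied (T AND T AND T).
So (2) is satisfied (F OR T).
(A) not (safety training) — fails.
(B) ≤ 7 units — holds.
(i): F OR T → true.
(ii) not (fee paid) — holds.
(a) = T AND T = true.
(b) not (hardship waiver) — not satisfied.
So (3) is satisfied (T OR F).
Overall = T AND T AND T = true.
Exception (no complaint in 6 mo.) — not satisfied.
Result: main true OR exception false → true.

Yes — granted.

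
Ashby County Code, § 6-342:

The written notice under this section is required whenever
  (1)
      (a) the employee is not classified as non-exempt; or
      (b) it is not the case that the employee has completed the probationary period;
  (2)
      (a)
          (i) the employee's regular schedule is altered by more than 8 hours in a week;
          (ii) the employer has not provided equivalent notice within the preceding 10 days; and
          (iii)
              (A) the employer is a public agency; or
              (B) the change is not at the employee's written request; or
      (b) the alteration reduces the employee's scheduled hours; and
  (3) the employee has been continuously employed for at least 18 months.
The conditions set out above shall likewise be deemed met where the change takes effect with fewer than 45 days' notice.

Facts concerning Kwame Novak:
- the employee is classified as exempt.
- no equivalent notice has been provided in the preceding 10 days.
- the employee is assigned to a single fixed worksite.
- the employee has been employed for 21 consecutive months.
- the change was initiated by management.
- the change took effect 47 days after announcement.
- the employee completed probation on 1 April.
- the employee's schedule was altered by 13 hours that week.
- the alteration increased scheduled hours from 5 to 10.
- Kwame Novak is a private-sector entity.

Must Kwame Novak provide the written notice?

(a) not (non-exempt) — satisfied.
(b) not (past probation) — fails.
So (1) is satisfied (T OR F).
(i) schedule shift > 8h — holds.
(ii) no recent notice — holds.
(A) public agency — not met.
(B) not employee-requested — holds.
(iii): F OR T → true.
So (a) is satisfied (T AND T AND T).
(b) hours reduced — fails.
So (2) is satisfied (T OR F).
(3) tenure ≥ 18 mo. — met.
Overall = T AND T AND T = true.
Exception (< 45 days' notice) — not satisfied.
Result: main true OR exception false → true.

Yes — required.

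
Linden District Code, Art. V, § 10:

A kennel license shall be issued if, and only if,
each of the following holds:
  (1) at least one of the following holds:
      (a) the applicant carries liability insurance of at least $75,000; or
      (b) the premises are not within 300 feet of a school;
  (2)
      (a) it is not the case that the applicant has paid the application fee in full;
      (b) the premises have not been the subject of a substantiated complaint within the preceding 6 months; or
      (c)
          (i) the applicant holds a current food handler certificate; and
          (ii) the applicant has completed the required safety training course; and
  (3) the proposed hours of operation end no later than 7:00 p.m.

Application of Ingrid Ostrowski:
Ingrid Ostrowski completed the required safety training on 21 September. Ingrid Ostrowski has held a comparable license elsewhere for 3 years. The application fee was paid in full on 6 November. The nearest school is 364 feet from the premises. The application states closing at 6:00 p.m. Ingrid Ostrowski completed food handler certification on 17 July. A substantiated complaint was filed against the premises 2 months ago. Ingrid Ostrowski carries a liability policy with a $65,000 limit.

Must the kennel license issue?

(a) insurance ≥ $75,000 — fails.
(b) ≥300 ft from school — holds.
So (1) is satisfied (F OR T).
(a) not (fee paid) — fails.
(b) no complaint in 6 mo. — not satisfied.
(i) food handler cert. — satisfied.
(ii) safety training — holds.
(c): T AND T → true.
(2): F OR F OR T → true.
(3) closes by 7 p.m. — holds.
Overall: T AND T AND T → true.

Yes — granted.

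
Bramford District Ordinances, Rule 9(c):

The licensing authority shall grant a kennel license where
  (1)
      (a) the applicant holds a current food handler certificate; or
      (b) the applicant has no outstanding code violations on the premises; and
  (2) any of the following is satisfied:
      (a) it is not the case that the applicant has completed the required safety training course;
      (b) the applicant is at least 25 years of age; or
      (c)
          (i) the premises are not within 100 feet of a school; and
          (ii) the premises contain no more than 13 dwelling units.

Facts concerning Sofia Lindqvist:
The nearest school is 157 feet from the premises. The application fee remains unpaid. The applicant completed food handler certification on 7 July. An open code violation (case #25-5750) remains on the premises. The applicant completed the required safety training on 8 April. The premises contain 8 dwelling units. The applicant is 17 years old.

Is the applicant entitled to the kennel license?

(a) food handler cert. — holds.
(b) no code violations — fails.
(1) = T OR F = true.
(a) not (safety training) — not met.
(b) age ≥ 25 — fails.
(i) ≥100 ft from school — satisfied.
(ii) ≤ 13 units — holds.
(c) = T AND T = true.
(2) = F OR F OR T = true.
Overall: T AND T → true.

Yes — granted.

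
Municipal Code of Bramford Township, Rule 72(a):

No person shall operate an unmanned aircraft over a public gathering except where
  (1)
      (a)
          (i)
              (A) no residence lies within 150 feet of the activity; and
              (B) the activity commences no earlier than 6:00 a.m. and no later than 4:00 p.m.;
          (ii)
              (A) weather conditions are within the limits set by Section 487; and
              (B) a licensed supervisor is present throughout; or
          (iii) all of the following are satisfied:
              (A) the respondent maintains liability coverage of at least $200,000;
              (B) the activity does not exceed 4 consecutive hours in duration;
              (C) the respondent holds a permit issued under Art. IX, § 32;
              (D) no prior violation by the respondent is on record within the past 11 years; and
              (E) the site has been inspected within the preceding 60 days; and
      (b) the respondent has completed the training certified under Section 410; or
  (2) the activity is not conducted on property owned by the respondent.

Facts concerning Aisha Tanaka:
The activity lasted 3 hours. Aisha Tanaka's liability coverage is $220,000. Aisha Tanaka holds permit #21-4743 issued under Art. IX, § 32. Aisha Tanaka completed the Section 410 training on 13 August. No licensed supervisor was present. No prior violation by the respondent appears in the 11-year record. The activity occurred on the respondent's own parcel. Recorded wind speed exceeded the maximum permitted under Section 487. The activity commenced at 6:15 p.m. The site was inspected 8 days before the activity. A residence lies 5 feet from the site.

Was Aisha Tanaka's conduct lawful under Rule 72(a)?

Yes — lawful.

(A) no residence in 150 ft — not met.
(B) start within hours — not satisfied.
So (i) is not satisfied (F AND F).
(A) weather ok — fails.
(B) supervisor present — not met.
(ii) = F AND F = false.
(A) coverage ≥ $200,000 — holds.
(B) ≤ 4 hrs duration — met.
(C) holds permit — met.
(D) no prior violation — holds.
(E) site inspected — holds.
So (iii) is satisfied (T AND T AND T AND T AND T).
(a): F OR F OR T → true.
(b) training certified — met.
(1): T AND T → true.
(2) not (own property) — fails.
So Overall is satisfied (T OR F).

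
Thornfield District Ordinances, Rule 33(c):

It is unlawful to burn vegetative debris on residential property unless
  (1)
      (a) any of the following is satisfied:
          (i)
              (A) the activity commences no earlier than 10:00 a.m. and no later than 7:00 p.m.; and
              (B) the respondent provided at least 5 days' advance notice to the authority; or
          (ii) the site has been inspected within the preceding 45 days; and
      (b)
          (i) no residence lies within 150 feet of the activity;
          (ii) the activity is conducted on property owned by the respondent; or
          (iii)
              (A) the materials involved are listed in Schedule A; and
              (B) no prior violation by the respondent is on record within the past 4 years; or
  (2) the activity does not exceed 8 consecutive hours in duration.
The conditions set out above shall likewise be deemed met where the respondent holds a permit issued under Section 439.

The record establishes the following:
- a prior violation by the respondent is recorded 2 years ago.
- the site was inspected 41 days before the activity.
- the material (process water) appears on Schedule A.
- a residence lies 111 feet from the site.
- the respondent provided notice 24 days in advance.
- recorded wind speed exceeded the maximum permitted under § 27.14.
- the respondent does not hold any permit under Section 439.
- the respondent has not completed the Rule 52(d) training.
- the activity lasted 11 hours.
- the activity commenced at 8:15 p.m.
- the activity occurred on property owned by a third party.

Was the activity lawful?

(A) start within hours — fails.
(B) ≥5 days' notice — satisfied.
So (i) is not satisfied (F AND T).
(ii) site inspected — holds.
(a): F OR T → true.
(i) no residence in 150 ft — fails.
(ii) own property — fails.
(A) Schedule A material — met.
(B) no prior violation — not satisfied.
(iii): T AND F → false.
(b) = F OR F OR F = false.
So (1) is not satisfied (T AND F).
(2) ≤ 8 hrs duration — not met.
Overall = F OR F = false.
Exception (holds permit) — not satisfied.
Result: main false OR exception false → false.

No — unlawful.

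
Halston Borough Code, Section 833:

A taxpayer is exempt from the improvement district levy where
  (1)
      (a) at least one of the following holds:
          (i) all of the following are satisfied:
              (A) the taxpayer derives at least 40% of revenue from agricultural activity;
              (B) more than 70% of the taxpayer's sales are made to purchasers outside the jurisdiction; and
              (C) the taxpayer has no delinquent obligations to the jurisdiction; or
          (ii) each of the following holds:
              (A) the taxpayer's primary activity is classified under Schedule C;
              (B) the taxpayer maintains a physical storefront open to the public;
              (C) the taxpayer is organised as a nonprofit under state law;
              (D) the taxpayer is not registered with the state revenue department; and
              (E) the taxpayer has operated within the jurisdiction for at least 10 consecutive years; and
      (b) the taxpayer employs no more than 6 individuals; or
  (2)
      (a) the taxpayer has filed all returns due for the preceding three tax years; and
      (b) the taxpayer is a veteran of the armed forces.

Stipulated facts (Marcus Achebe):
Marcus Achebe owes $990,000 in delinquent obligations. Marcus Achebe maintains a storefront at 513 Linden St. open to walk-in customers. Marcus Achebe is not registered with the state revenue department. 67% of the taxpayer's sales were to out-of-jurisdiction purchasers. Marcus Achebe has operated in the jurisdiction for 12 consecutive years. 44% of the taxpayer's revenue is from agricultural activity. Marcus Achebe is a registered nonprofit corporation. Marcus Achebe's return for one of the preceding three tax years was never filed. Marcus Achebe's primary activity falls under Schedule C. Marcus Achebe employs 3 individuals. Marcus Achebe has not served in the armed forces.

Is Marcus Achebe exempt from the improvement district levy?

(A) ≥40% agricultural — met.
(B) >70% out-of-jur. sales — fails.
(C) no delinquency — not satisfied.
(i): T AND F AND F → false.
(A) Schedule C activity — satisfied.
(B) has storefront — holds.
(C) nonprofit — met.
(D) not (state-registered) — holds.
(E) ≥ 10 yrs in jurisdiction — satisfied.
(ii) = T AND T AND T AND T AND T = true.
(a) = F OR T = true.
(b) ≤ 6 employees — holds.
(1): T AND T → true.
(a) returns current — not met.
(b) veteran — not met.
So (2) is not satisfied (F AND F).
Overall: T OR F → true.

Yes — exempt.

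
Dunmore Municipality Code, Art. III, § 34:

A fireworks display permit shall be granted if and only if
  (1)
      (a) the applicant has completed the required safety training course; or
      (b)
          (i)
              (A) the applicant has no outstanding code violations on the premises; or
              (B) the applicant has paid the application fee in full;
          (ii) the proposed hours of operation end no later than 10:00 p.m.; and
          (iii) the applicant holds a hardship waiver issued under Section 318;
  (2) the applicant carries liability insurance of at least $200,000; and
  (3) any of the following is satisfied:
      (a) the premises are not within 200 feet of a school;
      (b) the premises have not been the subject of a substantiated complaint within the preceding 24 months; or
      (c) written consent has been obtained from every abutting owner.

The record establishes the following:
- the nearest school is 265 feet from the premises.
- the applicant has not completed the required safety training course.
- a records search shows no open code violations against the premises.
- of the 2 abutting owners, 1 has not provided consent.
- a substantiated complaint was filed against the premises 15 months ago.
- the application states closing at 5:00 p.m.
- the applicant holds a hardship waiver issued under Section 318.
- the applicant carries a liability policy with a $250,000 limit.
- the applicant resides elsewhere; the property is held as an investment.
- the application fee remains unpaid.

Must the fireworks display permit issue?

Yes — granted.

(a) safety training — fails.
(A) no code violations — holds.
(B) fee paid — fails.
(i) = T OR F = true.
(ii) closes by 10 p.m. — satisfied.
(iii) hardship waiver — satisfied.
(b): T AND T AND T → true.
So (1) is satisfied (F OR T).
(2) insurance ≥ $200,000 — satisfied.
(a) ≥200 ft from school — satisfied.
(b) no complaint in 24 mo. — fails.
(c) all abutters consent — not met.
So (3) is satisfied (T OR F OR F).
So Overall is satisfied (T AND T AND T).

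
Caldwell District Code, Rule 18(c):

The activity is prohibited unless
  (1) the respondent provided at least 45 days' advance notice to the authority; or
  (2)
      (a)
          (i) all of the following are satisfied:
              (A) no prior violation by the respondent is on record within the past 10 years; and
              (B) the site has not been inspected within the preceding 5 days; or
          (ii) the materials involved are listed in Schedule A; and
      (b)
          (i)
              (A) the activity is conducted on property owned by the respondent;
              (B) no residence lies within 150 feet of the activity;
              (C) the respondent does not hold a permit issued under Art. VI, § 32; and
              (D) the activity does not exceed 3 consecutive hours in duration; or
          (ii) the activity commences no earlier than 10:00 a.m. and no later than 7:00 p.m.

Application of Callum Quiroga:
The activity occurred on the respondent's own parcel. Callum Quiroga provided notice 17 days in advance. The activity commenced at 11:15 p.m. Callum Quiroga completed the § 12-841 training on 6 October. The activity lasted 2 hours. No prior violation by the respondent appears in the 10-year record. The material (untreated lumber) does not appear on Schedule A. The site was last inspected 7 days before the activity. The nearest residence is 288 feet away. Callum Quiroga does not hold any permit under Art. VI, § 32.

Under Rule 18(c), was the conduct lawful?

(1) ≥45 days' notice — not met.
(A) no prior violation — met.
(B) not (site inspected) — holds.
(i) = T AND T = true.
(ii) Schedule A material — fails.
(a): T OR F → true.
(A) own property — met.
(B) no residence in 150 ft — holds.
(C) not (holds permit) — met.
(D) ≤ 3 hrs duration — met.
(i) = T AND T AND T AND T = true.
(ii) start within hours — not satisfied.
So (b) is satisfied (T OR F).
(2) = T AND T = true.
Overall: F OR T → true.

Yes — lawful.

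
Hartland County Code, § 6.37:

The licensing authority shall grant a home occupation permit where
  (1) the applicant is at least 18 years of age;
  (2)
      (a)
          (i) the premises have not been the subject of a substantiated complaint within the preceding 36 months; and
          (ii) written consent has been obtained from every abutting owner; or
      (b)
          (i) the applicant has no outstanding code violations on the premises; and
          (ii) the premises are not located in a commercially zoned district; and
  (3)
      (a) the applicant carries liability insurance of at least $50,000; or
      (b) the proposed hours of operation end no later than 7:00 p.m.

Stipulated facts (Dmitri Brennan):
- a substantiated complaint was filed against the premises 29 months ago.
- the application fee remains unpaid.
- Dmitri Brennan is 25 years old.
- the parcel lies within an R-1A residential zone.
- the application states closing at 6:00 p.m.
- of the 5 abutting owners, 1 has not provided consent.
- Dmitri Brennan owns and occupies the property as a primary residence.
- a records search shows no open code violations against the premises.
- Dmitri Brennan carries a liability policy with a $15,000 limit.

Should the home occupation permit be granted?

(1) age ≥ 18 — satisfied.
(i) no complaint in 36 mo. — fails.
(ii) all abutters consent — fails.
(a) = F AND F = false.
(i) no code violations — met.
(ii) not (commercially zoned) — satisfied.
So (b) is satisfied (T AND T).
(2): F OR T → true.
(a) insurance ≥ $50,000 — fails.
(b) closes by 7 p.m. — satisfied.
(3) = F OR T = true.
So Overall is satisfied (T AND T AND T).

Yes — granted.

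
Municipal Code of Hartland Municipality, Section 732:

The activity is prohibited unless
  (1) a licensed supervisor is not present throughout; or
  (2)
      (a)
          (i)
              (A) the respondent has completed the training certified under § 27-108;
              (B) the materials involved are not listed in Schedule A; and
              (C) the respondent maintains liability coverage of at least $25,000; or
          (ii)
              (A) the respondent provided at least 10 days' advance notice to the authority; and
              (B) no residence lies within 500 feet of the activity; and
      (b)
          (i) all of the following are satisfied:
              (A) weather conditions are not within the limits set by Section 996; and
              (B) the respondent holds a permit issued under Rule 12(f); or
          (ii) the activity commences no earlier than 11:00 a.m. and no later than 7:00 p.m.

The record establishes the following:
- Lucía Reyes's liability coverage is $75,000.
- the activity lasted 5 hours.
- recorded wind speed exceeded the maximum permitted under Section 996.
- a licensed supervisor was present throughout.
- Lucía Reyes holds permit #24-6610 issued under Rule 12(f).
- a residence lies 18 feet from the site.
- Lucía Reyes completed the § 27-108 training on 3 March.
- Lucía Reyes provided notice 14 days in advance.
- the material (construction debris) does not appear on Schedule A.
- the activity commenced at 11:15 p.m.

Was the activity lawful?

(1) not (supervisor present) — not satisfied.
(A) training certified — satisfied.
(B) not (Schedule A material) — met.
(C) coverage ≥ $25,000 — satisfied.
(i) = T AND T AND T = true.
(A) ≥10 days' notice — satisfied.
(B) no residence in 500 ft — fails.
(ii): T AND F → false.
(a) = T OR F = true.
(A) not (weather ok) — holds.
(B) holds permit — satisfied.
(i): T AND T → true.
(ii) start within hours — not satisfied.
(b): T OR F → true.
So (2) is satisfied (T AND T).
So Overall is satisfied (F OR T).

Yes — lawful.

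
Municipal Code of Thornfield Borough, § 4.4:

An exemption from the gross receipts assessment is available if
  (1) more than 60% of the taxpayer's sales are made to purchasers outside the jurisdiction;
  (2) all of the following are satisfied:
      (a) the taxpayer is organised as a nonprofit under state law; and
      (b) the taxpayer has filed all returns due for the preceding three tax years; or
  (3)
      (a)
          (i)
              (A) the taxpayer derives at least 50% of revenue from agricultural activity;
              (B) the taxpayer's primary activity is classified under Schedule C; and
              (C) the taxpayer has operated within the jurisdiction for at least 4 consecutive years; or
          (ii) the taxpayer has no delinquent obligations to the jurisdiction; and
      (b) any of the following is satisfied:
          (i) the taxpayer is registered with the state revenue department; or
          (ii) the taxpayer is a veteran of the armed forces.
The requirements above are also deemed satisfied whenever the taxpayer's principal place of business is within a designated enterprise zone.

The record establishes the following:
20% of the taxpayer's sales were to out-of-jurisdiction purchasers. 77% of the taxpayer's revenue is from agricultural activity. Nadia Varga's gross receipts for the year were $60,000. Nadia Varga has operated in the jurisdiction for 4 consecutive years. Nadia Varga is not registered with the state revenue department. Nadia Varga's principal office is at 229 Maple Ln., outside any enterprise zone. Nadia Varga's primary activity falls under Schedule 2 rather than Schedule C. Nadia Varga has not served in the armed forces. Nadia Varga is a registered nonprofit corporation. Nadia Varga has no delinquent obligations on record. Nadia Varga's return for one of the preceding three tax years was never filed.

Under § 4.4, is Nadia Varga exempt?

No — not exempt.

(1) >60% out-of-jur. sales — fails.
(a) nonprofit — met.
(b) returns current — not met.
(2): T AND F → false.
(A) ≥50% agricultural — satisfied.
(B) Schedule C activity — not met.
(C) ≥ 4 yrs in jurisdiction — holds.
(i): T AND F AND T → false.
(ii) no delinquency — met.
(a): F OR T → true.
(i) state-registered — fails.
(ii) veteran — not met.
(b) = F OR F = false.
So (3) is not satisfied (T AND F).
Overall = F OR F OR F = false.
Exception (in enterprise zone) — not satisfied.
Result: main false OR exception false → false.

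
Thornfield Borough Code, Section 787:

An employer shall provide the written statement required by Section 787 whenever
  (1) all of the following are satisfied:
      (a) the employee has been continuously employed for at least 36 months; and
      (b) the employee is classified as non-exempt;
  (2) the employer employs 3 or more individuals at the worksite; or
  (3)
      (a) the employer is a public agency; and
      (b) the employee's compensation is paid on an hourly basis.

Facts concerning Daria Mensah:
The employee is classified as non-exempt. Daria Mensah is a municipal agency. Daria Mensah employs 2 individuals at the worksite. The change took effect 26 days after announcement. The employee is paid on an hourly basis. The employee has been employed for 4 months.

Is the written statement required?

Yes — required.

(a) tenure ≥ 36 mo. — not met.
(b) non-exempt — satisfied.
(1) = F AND T = false.
(2) ≥ 3 at site — not met.
(a) public agency — holds.
(b) hourly-paid — met.
So (3) is satisfied (T AND T).
Overall: F OR F OR T → true.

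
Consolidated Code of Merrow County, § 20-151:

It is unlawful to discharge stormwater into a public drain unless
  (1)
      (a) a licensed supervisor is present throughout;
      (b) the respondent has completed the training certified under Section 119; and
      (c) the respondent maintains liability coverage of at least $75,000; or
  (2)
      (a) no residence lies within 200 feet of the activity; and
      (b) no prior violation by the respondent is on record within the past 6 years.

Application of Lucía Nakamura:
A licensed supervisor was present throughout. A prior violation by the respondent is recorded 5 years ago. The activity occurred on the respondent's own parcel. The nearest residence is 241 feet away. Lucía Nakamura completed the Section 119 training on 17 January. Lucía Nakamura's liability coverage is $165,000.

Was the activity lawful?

(a) supervisor present — met.
(b) training certified — met.
(c) coverage ≥ $75,000 — met.
(1) = T AND T AND T = true.
(a) no residence in 200 ft — met.
(b) no prior violation — not met.
(2) = T AND F = false.
So Overall is satisfied (T OR F).

Yes — lawful.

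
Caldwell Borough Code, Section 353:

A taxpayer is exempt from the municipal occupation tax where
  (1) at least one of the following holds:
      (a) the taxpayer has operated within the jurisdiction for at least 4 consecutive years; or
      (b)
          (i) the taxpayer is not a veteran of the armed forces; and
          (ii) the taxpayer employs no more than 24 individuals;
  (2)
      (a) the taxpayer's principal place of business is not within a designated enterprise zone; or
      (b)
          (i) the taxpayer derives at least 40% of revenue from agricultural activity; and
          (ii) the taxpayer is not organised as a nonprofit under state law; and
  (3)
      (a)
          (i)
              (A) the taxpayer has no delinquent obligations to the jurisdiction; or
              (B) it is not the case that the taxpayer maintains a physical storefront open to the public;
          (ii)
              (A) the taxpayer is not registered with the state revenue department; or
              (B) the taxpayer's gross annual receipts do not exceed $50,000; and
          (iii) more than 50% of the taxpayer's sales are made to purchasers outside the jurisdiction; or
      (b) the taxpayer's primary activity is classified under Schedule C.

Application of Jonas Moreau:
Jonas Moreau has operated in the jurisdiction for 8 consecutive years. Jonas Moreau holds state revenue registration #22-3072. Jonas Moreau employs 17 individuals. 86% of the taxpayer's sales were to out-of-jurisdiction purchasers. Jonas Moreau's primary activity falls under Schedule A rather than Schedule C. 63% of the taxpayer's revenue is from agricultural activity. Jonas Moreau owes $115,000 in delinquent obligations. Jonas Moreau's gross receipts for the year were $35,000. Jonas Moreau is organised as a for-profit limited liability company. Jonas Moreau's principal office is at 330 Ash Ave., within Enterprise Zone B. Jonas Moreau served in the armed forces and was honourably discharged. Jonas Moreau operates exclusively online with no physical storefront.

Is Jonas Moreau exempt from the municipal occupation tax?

Yes — exempt.

(a) ≥ 4 yrs in jurisdiction — met.
(i) not (veteran) — not satisfied.
(ii) ≤ 24 employees — satisfied.
(b) = F AND T = false.
(1) = T OR F = true.
(a) not (in enterprise zone) — fails.
(i) ≥40% agricultural — holds.
(ii) not (nonprofit) — satisfied.
(b) = T AND T = true.
(2): F OR T → true.
(A) no delinquency — not met.
(B) not (has storefront) — met.
(i): F OR T → true.
(A) not (state-registered) — not met.
(B) receipts ≤ $50,000 — met.
(ii): F OR T → true.
(iii) >50% out-of-jur. sales — met.
(a) = T AND T AND T = true.
(b) Schedule C activity — not satisfied.
(3): T OR F → true.
Overall = T AND T AND T = true.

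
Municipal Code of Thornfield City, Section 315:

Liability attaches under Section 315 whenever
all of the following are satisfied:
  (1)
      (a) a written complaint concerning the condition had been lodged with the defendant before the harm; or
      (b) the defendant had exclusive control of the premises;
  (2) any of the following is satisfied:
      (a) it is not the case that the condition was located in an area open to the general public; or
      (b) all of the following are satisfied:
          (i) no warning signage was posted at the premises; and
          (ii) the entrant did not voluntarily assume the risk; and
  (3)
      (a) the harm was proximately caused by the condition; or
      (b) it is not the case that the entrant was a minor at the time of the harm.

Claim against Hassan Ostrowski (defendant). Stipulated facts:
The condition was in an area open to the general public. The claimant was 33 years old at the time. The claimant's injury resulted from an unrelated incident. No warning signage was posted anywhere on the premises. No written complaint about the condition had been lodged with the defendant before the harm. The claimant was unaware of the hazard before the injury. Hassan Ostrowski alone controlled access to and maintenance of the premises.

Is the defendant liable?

Yes — liable.

(a) complaint lodged — not satisfied.
(b) exclusive control — met.
So (1) is satisfied (F OR T).
(a) not (public area) — not met.
(i) no signage posted — satisfied.
(ii) no assumed risk — holds.
(b): T AND T → true.
(2): F OR T → true.
(a) proximate cause — not satisfied.
(b) not (entrant a minor) — satisfied.
So (3) is satisfied (F OR T).
So Overall is satisfied (T AND T AND T).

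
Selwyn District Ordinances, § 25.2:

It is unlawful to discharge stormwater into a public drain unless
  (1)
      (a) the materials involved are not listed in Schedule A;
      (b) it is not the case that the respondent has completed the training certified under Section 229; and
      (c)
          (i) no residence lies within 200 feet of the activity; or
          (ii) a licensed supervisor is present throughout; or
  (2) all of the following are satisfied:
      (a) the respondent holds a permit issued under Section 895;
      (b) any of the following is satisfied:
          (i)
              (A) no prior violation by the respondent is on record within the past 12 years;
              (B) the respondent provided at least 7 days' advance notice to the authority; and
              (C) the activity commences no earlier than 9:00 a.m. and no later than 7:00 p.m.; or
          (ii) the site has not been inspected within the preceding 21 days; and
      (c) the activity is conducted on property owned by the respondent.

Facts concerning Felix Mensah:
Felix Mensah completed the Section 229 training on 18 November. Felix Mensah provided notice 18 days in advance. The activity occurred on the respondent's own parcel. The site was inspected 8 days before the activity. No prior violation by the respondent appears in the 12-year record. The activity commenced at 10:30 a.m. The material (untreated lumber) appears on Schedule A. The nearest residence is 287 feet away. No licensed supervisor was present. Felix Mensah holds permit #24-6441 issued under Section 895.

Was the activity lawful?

Yes — lawful.

(a) not (Schedule A material) — not satisfied.
(b) not (training certified) — not satisfied.
(i) no residence in 200 ft — holds.
(ii) supervisor present — fails.
So (c) is satisfied (T OR F).
So (1) is not satisfied (F AND F AND T).
(a) holds permit — met.
(A) no prior violation — holds.
(B) ≥7 days' notice — holds.
(C) start within hours — met.
(i) = T AND T AND T = true.
(ii) not (site inspected) — not satisfied.
(b) = T OR F = true.
(c) own property — met.
(2) = T AND T AND T = true.
So Overall is satisfied (F OR T).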